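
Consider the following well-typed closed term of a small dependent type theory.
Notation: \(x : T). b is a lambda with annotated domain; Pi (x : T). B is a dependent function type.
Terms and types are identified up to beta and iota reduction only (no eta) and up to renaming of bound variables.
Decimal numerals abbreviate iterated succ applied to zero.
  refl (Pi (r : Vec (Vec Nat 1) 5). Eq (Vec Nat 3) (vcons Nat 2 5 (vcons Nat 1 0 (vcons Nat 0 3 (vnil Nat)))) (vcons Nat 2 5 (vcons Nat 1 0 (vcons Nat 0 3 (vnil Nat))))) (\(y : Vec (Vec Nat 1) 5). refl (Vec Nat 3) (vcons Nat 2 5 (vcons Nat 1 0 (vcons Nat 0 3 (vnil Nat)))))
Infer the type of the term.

type:
  Eq (Pi (r : Vec (Vec Nat 1) 5). Eq (Vec Nat 3) (vcons Nat 2 5 (vcons Nat 1 0 (vcons Nat 0 3 (vnil Nat)))) (vcons Nat 2 5 (vcons Nat 1 0 (vcons Nat 0 3 (vnil Nat))))) (\(y : Vec (Vec Nat 1) 5). refl (Vec Nat 3) (vcons Nat 2 5 (vcons Nat 1 0 (vcons Nat 0 3 (vnil Nat))))) (\(p : Vec (Vec Nat 1) 5). refl (Vec Nat 3) (vcons Nat 2 5 (vcons Nat 1 0 (vcons Nat 0 3 (vnil Nat)))))


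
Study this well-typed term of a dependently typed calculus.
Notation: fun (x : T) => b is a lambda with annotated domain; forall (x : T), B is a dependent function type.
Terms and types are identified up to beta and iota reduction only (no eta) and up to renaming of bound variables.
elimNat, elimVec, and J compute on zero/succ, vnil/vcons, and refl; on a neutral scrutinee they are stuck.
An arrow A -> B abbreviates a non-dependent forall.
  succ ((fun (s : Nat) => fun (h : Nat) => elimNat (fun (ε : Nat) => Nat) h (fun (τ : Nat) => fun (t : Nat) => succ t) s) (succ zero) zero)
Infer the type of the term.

the term's type:
  Nat


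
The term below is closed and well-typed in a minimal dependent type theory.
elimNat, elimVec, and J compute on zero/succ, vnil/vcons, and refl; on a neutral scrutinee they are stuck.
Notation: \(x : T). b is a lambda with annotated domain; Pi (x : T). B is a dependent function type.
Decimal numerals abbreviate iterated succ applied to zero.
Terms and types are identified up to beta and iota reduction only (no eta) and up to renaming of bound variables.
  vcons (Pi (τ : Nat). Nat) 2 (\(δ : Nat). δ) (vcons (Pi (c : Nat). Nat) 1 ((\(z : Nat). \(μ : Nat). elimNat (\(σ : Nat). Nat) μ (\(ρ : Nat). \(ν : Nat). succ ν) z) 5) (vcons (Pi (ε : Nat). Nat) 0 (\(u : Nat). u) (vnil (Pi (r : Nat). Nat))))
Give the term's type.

inferred type:
  Vec (Pi (τ : Nat). Nat) 3


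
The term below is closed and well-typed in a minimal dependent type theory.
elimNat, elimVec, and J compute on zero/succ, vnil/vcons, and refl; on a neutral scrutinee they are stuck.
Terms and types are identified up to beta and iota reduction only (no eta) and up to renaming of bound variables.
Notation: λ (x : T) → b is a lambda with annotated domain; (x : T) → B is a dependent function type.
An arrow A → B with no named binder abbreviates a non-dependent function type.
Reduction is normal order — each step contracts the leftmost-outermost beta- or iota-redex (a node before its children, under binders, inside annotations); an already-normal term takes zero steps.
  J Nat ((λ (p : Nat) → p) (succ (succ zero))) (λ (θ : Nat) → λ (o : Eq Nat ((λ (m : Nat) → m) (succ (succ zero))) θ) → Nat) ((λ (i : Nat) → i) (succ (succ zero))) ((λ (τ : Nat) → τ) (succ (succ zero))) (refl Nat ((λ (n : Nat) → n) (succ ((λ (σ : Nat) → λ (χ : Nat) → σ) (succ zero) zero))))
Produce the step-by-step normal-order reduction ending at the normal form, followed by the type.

reduction (normal order):
  J Nat ((λ (p : Nat) → p) (succ (succ zero))) (λ (θ : Nat) → λ (o : Eq Nat ((λ (m : Nat) → m) (succ (succ zero))) θ) → Nat) ((λ (i : Nat) → i) (succ (succ zero))) ((λ (τ : Nat) → τ) (succ (succ zero))) (refl Nat ((λ (n : Nat) → n) (succ ((λ (σ : Nat) → λ (χ : Nat) → σ) (succ zero) zero))))
  ~> (λ (p : Nat) → p) (succ (succ zero))
  ~> succ (succ zero)
type:
  Nat


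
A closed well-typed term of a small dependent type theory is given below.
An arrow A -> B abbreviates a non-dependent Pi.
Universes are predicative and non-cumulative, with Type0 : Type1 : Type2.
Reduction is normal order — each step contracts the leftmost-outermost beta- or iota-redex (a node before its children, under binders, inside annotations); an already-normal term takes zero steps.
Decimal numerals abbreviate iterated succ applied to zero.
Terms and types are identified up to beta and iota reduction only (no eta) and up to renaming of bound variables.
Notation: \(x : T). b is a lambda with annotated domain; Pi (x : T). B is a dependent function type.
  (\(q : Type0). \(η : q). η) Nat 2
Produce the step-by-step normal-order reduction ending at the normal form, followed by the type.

normal-order reduction sequence:
  (\(q : Type0). \(η : q). η) Nat 2
  ~> (\(q : Nat). q) 2
  ~> 2
the term's type:
  Nat


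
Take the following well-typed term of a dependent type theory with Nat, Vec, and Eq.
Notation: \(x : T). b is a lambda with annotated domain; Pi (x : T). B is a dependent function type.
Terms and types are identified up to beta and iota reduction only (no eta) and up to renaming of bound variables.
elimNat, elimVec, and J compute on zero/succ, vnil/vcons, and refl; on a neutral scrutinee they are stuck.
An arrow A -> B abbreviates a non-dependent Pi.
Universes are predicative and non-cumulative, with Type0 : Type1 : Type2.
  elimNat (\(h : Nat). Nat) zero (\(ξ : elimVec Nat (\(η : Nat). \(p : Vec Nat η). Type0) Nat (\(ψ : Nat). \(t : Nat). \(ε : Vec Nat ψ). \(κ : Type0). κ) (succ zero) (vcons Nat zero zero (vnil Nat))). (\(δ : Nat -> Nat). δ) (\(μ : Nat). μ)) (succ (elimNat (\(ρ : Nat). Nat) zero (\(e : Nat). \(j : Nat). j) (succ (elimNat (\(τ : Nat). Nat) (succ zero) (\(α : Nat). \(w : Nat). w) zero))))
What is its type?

the term's type:
  Nat


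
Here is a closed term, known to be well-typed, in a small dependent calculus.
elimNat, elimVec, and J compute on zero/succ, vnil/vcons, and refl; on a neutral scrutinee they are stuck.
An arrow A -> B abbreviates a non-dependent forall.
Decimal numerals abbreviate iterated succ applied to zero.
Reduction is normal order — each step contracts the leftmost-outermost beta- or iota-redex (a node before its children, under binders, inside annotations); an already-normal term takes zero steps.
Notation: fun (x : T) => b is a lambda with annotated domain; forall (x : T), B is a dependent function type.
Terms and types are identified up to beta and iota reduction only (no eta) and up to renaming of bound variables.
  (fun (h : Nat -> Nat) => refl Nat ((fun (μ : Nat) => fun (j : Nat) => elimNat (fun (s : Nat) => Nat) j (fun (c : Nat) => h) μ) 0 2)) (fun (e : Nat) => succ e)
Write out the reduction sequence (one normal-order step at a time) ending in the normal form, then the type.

normal-order reduction sequence:
  (fun (h : Nat -> Nat) => refl Nat ((fun (μ : Nat) => fun (j : Nat) => elimNat (fun (s : Nat) => Nat) j (fun (c : Nat) => h) μ) 0 2)) (fun (e : Nat) => succ e)
  ~> refl Nat ((fun (h : Nat) => fun (μ : Nat) => elimNat (fun (j : Nat) => Nat) μ (fun (s : Nat) => fun (c : Nat) => succ c) h) 0 2)
  ~> refl Nat ((fun (h : Nat) => elimNat (fun (μ : Nat) => Nat) h (fun (j : Nat) => fun (s : Nat) => succ s) 0) 2)
  ~> refl Nat (elimNat (fun (h : Nat) => Nat) 2 (fun (μ : Nat) => fun (j : Nat) => succ j) 0)
  ~> refl Nat 2
the term's type:
  Eq Nat 2 2


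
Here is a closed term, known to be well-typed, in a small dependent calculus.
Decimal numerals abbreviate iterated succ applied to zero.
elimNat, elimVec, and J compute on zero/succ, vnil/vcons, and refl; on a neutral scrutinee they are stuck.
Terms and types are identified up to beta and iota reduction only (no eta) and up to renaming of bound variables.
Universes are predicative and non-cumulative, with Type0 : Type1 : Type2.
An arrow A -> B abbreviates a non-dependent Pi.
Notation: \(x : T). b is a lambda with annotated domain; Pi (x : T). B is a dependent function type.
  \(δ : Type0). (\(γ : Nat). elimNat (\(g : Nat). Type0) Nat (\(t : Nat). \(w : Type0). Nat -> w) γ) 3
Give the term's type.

the term's type:
  Type0 -> Type0


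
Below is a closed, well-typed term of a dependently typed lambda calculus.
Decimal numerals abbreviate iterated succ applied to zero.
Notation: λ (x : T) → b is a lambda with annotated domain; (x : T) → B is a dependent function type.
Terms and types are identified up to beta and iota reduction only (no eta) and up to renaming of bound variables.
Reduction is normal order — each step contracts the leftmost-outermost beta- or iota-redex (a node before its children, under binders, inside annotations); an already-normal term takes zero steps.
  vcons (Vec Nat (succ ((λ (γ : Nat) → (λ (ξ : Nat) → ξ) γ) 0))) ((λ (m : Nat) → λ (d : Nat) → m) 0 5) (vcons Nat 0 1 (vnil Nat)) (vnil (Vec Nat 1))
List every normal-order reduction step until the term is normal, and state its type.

normal-order reduction sequence:
  vcons (Vec Nat (succ ((λ (γ : Nat) → (λ (ξ : Nat) → ξ) γ) 0))) ((λ (m : Nat) → λ (d : Nat) → m) 0 5) (vcons Nat 0 1 (vnil Nat)) (vnil (Vec Nat 1))
  ~> vcons (Vec Nat (succ ((λ (γ : Nat) → γ) 0))) ((λ (ξ : Nat) → λ (m : Nat) → ξ) 0 5) (vcons Nat 0 1 (vnil Nat)) (vnil (Vec Nat 1))
  ~> vcons (Vec Nat 1) ((λ (γ : Nat) → λ (ξ : Nat) → γ) 0 5) (vcons Nat 0 1 (vnil Nat)) (vnil (Vec Nat 1))
  ~> vcons (Vec Nat 1) ((λ (γ : Nat) → 0) 5) (vcons Nat 0 1 (vnil Nat)) (vnil (Vec Nat 1))
  ~> vcons (Vec Nat 1) 0 (vcons Nat 0 1 (vnil Nat)) (vnil (Vec Nat 1))
the term's type:
  Vec (Vec Nat 1) 1


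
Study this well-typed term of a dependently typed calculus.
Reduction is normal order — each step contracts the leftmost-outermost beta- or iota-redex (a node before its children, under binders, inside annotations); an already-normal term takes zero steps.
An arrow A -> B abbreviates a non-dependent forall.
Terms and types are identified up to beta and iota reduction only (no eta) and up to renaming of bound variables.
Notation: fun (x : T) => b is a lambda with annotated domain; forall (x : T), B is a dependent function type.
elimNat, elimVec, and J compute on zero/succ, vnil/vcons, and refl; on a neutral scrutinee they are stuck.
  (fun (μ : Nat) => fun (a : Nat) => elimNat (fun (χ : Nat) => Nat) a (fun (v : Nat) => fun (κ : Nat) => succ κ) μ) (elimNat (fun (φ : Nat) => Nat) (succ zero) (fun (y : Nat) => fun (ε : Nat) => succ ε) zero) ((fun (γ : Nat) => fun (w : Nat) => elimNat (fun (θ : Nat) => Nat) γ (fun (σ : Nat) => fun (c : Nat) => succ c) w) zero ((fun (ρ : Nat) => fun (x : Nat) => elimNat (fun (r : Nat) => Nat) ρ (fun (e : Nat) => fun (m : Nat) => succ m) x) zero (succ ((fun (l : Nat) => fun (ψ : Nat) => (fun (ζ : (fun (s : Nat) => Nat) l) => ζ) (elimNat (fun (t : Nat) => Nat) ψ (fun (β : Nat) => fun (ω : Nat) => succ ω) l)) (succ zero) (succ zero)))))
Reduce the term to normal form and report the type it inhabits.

reduced normal form:
  succ (succ (succ (succ zero)))
inferred type:
  Nat
observation: contracting a beta-redex first, the term normalizes in 38 steps.


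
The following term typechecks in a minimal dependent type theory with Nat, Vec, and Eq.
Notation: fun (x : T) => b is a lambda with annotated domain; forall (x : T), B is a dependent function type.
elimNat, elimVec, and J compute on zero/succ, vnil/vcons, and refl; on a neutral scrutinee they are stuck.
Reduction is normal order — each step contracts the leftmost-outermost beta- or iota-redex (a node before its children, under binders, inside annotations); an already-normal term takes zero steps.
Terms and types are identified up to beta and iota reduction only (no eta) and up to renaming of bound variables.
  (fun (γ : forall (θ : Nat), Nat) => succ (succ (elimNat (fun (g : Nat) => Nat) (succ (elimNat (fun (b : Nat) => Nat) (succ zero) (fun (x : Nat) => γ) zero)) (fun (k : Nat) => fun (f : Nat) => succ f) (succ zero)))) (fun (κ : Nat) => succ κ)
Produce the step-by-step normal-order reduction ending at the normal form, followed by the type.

reduction (normal order):
  (fun (γ : forall (θ : Nat), Nat) => succ (succ (elimNat (fun (g : Nat) => Nat) (succ (elimNat (fun (b : Nat) => Nat) (succ zero) (fun (x : Nat) => γ) zero)) (fun (k : Nat) => fun (f : Nat) => succ f) (succ zero)))) (fun (κ : Nat) => succ κ)
  ~> succ (succ (elimNat (fun (γ : Nat) => Nat) (succ (elimNat (fun (θ : Nat) => Nat) (succ zero) (fun (g : Nat) => fun (b : Nat) => succ b) zero)) (fun (x : Nat) => fun (k : Nat) => succ k) (succ zero)))
  ~> succ (succ ((fun (γ : Nat) => fun (θ : Nat) => succ θ) zero (elimNat (fun (g : Nat) => Nat) (succ (elimNat (fun (b : Nat) => Nat) (succ zero) (fun (x : Nat) => fun (k : Nat) => succ k) zero)) (fun (f : Nat) => fun (κ : Nat) => succ κ) zero)))
  ~> succ (succ ((fun (γ : Nat) => succ γ) (elimNat (fun (θ : Nat) => Nat) (succ (elimNat (fun (g : Nat) => Nat) (succ zero) (fun (b : Nat) => fun (x : Nat) => succ x) zero)) (fun (k : Nat) => fun (f : Nat) => succ f) zero)))
  ~> succ (succ (succ (elimNat (fun (γ : Nat) => Nat) (succ (elimNat (fun (θ : Nat) => Nat) (succ zero) (fun (g : Nat) => fun (b : Nat) => succ b) zero)) (fun (x : Nat) => fun (k : Nat) => succ k) zero)))
  ~> succ (succ (succ (succ (elimNat (fun (γ : Nat) => Nat) (succ zero) (fun (θ : Nat) => fun (g : Nat) => succ g) zero))))
  ~> succ (succ (succ (succ (succ zero))))
type:
  Nat


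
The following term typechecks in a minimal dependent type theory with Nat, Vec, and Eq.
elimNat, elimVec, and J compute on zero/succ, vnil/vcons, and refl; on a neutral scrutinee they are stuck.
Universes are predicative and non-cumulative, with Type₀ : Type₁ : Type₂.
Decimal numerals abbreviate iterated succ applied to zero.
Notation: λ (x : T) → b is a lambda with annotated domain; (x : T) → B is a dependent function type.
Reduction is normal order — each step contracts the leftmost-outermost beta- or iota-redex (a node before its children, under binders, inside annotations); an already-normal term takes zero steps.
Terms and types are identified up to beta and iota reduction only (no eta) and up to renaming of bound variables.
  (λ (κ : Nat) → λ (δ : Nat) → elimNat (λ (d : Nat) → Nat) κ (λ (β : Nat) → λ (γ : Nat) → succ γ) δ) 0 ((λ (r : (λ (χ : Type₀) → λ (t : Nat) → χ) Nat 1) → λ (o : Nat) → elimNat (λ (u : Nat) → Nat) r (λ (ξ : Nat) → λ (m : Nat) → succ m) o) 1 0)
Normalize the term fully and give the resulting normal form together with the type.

resulting normal form:
  1
inferred type:
  Nat
observation: normalization takes exactly 9 steps under the normal-order strategy.


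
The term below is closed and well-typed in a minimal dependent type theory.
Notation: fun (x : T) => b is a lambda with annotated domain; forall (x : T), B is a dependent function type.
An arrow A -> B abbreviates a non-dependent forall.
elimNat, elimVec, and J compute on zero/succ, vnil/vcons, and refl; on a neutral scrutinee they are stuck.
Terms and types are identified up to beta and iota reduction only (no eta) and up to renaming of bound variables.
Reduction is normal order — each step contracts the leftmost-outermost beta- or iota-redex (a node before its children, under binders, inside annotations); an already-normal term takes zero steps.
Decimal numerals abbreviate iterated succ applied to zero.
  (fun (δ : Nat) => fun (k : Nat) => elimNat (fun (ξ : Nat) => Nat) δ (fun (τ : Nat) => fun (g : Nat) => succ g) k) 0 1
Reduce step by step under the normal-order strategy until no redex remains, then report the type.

reduction (normal order):
  (fun (δ : Nat) => fun (k : Nat) => elimNat (fun (ξ : Nat) => Nat) δ (fun (τ : Nat) => fun (g : Nat) => succ g) k) 0 1
  ~> (fun (δ : Nat) => elimNat (fun (k : Nat) => Nat) 0 (fun (ξ : Nat) => fun (τ : Nat) => succ τ) δ) 1
  ~> elimNat (fun (δ : Nat) => Nat) 0 (fun (k : Nat) => fun (ξ : Nat) => succ ξ) 1
  ~> (fun (δ : Nat) => fun (k : Nat) => succ k) 0 (elimNat (fun (ξ : Nat) => Nat) 0 (fun (τ : Nat) => fun (g : Nat) => succ g) 0)
  ~> (fun (δ : Nat) => succ δ) (elimNat (fun (k : Nat) => Nat) 0 (fun (ξ : Nat) => fun (τ : Nat) => succ τ) 0)
  ~> succ (elimNat (fun (δ : Nat) => Nat) 0 (fun (k : Nat) => fun (ξ : Nat) => succ ξ) 0)
  ~> 1
the term's type:
  Nat


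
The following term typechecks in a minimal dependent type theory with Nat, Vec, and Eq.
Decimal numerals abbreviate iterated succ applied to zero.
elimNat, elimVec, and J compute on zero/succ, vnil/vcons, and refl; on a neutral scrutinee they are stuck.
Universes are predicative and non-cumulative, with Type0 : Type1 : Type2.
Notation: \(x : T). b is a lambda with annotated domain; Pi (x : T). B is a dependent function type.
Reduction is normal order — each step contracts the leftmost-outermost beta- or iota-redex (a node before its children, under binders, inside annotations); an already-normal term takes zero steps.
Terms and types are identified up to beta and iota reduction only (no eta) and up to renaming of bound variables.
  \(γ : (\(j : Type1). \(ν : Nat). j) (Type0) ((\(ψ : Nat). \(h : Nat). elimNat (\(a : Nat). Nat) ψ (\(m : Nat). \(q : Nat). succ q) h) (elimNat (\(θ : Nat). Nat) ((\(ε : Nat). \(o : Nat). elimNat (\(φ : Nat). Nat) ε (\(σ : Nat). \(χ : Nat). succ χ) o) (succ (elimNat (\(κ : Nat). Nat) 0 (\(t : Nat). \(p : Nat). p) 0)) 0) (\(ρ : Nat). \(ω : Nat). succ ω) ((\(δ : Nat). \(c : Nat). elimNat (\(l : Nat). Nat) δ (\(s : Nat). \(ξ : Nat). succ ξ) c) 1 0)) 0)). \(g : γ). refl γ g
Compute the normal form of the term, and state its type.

reduced normal form:
  \(γ : Type0). \(j : γ). refl γ j
inferred type:
  Pi (γ : Type0). Pi (j : γ). Eq γ j j
observation: the term reaches its normal form after 2 normal-order steps.


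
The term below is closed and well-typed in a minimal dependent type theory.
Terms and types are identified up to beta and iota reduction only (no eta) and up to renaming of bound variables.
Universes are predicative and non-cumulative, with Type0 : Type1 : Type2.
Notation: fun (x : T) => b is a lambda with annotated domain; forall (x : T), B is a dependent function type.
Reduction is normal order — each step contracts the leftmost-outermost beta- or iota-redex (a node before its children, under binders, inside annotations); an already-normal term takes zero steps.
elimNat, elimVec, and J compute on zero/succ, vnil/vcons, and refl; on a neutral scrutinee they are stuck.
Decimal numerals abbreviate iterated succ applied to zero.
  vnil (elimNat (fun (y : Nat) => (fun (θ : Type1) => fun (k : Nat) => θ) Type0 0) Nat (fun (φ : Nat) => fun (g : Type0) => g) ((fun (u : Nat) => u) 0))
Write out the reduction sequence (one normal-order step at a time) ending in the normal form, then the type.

normal-order reduction:
  vnil (elimNat (fun (y : Nat) => (fun (θ : Type1) => fun (k : Nat) => θ) Type0 0) Nat (fun (φ : Nat) => fun (g : Type0) => g) ((fun (u : Nat) => u) 0))
  ~> vnil (elimNat (fun (y : Nat) => (fun (θ : Nat) => Type0) 0) Nat (fun (k : Nat) => fun (φ : Type0) => φ) ((fun (g : Nat) => g) 0))
  ~> vnil (elimNat (fun (y : Nat) => Type0) Nat (fun (θ : Nat) => fun (k : Type0) => k) ((fun (φ : Nat) => φ) 0))
  ~> vnil (elimNat (fun (y : Nat) => Type0) Nat (fun (θ : Nat) => fun (k : Type0) => k) 0)
  ~> vnil Nat
type:
  Vec Nat 0


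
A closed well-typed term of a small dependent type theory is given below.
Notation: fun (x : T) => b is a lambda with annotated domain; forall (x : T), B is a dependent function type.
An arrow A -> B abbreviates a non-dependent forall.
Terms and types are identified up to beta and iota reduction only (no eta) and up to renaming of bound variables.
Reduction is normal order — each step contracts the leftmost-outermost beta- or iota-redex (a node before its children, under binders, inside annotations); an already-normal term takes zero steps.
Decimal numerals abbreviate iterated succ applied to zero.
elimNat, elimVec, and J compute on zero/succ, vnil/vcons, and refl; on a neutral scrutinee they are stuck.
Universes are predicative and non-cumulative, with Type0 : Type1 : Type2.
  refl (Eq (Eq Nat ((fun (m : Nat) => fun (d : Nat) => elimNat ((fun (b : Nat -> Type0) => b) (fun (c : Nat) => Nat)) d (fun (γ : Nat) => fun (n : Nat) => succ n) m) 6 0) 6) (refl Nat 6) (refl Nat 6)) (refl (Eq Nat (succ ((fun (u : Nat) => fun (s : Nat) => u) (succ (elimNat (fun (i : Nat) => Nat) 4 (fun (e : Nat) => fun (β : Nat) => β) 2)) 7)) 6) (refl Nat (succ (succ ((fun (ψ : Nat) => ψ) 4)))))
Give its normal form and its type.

normal form:
  refl (Eq (Eq Nat 6 6) (refl Nat 6) (refl Nat 6)) (refl (Eq Nat 6 6) (refl Nat 6))
the term's type:
  Eq (Eq (Eq Nat 6 6) (refl Nat 6) (refl Nat 6)) (refl (Eq Nat 6 6) (refl Nat 6)) (refl (Eq Nat 6 6) (refl Nat 6))


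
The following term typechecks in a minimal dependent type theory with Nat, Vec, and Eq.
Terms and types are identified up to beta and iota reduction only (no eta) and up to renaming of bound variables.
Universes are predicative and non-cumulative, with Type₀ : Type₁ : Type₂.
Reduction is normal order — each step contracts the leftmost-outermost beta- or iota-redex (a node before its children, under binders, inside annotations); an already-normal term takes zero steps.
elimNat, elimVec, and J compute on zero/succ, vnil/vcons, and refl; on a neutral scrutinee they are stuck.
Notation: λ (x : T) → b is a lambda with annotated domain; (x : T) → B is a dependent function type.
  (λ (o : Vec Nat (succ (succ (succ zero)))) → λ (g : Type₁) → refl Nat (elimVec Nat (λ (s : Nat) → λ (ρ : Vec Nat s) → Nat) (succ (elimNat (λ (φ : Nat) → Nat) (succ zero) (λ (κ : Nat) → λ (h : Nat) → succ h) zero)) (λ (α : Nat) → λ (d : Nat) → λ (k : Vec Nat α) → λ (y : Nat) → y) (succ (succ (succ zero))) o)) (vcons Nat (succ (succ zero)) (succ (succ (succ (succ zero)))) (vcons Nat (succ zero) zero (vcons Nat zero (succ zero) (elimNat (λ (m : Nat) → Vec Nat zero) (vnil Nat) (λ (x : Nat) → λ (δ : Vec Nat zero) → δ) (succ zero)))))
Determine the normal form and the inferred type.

reduced normal form:
  λ (o : Type₁) → refl Nat (succ (succ zero))
the term's type:
  (o : Type₁) → Eq Nat (succ (succ zero)) (succ (succ zero))
observation: the term reaches its normal form after 22 normal-order steps.


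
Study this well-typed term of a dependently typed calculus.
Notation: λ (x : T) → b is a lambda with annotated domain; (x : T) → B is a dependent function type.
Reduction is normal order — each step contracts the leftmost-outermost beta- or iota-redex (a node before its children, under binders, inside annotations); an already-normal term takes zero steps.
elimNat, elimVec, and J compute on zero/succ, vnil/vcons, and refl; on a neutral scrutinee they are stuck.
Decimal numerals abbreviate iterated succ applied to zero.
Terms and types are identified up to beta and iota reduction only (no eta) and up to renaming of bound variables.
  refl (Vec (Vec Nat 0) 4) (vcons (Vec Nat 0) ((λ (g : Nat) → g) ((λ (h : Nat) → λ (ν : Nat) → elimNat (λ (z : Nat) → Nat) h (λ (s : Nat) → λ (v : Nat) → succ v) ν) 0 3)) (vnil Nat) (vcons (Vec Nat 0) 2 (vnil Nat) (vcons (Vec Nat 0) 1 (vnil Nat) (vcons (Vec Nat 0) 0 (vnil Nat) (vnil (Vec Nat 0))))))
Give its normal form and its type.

reduced normal form:
  refl (Vec (Vec Nat 0) 4) (vcons (Vec Nat 0) 3 (vnil Nat) (vcons (Vec Nat 0) 2 (vnil Nat) (vcons (Vec Nat 0) 1 (vnil Nat) (vcons (Vec Nat 0) 0 (vnil Nat) (vnil (Vec Nat 0))))))
the term's type:
  Eq (Vec (Vec Nat 0) 4) (vcons (Vec Nat 0) 3 (vnil Nat) (vcons (Vec Nat 0) 2 (vnil Nat) (vcons (Vec Nat 0) 1 (vnil Nat) (vcons (Vec Nat 0) 0 (vnil Nat) (vnil (Vec Nat 0)))))) (vcons (Vec Nat 0) 3 (vnil Nat) (vcons (Vec Nat 0) 2 (vnil Nat) (vcons (Vec Nat 0) 1 (vnil Nat) (vcons (Vec Nat 0) 0 (vnil Nat) (vnil (Vec Nat 0))))))
observation: the term reaches its normal form after 13 normal-order steps.


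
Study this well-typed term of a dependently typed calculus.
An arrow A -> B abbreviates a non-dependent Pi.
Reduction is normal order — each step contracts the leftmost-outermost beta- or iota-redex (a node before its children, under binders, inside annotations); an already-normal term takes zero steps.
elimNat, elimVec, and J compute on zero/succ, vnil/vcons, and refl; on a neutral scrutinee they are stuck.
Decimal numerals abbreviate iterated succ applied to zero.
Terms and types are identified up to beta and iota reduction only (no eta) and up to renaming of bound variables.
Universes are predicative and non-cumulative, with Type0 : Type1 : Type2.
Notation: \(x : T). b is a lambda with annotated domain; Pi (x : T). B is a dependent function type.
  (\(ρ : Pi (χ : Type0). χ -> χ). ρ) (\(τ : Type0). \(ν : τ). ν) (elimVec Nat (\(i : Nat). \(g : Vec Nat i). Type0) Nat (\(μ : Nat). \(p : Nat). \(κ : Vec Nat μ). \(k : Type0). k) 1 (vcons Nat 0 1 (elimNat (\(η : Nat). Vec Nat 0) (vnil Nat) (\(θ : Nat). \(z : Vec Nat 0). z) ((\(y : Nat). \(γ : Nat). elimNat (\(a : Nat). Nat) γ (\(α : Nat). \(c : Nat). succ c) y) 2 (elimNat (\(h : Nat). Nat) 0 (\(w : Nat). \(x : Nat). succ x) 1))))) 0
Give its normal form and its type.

resulting normal form:
  0
the term's type:
  Nat
observation: the first redex contracted is a beta-redex; the normal form is reached in 3 normal-order steps.


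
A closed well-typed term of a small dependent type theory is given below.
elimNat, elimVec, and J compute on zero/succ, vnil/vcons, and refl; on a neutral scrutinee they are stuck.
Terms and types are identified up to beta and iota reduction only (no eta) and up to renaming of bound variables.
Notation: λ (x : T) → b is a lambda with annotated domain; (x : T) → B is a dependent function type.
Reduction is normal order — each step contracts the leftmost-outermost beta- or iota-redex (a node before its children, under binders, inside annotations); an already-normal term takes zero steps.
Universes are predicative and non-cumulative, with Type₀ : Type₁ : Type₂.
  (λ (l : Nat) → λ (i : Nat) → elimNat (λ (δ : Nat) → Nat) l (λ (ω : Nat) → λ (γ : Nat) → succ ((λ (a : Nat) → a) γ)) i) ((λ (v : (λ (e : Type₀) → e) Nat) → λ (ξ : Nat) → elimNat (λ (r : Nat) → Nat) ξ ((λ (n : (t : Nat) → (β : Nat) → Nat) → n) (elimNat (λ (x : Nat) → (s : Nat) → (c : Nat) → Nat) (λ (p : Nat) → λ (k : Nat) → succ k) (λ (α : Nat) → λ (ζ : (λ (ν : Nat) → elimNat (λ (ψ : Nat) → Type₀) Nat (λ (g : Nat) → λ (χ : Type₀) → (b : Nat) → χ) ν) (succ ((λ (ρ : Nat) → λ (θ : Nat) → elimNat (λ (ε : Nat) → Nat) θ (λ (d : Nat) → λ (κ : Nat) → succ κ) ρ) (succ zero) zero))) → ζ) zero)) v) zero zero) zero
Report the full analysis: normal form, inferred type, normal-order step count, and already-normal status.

resulting normal form:
  zero
the term's type:
  Nat
reduction steps (normal order): 6
term was already normal: no
first redex: a beta-redex


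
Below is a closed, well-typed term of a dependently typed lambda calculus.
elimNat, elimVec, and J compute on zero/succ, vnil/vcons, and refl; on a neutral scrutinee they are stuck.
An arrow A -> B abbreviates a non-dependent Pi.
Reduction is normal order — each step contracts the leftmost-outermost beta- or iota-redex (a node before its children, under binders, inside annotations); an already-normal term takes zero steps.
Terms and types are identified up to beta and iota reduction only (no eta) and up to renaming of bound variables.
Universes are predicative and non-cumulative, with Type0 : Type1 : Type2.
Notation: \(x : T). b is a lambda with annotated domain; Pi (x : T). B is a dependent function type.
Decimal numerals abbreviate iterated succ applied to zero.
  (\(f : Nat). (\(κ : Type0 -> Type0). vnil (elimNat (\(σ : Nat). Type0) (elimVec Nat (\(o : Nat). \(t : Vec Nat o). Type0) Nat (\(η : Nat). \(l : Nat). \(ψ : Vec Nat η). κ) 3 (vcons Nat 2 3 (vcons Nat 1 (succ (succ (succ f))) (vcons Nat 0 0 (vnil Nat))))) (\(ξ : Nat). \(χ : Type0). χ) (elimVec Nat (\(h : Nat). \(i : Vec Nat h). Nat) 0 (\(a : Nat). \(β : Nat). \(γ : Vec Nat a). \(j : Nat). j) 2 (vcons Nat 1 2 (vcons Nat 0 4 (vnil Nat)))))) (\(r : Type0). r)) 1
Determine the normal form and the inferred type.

normal form:
  vnil Nat
the term's type:
  Vec Nat 0
observation: 30 normal-order steps separate the term from its normal form.


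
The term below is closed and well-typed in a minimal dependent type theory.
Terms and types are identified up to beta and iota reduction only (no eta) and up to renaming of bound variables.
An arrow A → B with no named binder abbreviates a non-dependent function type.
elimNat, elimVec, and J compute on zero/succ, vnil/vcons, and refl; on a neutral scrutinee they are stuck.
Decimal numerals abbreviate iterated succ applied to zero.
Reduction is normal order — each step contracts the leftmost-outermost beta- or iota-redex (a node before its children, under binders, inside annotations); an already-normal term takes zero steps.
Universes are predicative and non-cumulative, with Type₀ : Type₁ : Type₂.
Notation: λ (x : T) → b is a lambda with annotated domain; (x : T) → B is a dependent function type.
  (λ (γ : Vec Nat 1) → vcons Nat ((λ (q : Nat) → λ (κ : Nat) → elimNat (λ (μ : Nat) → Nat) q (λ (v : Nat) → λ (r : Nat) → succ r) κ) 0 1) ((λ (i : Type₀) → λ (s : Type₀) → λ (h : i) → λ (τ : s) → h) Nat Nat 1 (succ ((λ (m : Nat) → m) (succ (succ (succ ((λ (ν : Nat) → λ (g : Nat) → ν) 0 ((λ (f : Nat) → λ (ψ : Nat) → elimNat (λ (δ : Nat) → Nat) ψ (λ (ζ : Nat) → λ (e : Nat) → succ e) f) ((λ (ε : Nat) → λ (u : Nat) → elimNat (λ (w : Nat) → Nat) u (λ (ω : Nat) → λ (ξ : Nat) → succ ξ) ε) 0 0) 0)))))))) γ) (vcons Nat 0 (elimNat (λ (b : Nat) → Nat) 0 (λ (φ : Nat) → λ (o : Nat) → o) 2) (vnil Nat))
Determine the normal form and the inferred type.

normal form:
  vcons Nat 1 1 (vcons Nat 0 0 (vnil Nat))
type:
  Vec Nat 2
observation: normalization takes exactly 18 steps under the normal-order strategy.


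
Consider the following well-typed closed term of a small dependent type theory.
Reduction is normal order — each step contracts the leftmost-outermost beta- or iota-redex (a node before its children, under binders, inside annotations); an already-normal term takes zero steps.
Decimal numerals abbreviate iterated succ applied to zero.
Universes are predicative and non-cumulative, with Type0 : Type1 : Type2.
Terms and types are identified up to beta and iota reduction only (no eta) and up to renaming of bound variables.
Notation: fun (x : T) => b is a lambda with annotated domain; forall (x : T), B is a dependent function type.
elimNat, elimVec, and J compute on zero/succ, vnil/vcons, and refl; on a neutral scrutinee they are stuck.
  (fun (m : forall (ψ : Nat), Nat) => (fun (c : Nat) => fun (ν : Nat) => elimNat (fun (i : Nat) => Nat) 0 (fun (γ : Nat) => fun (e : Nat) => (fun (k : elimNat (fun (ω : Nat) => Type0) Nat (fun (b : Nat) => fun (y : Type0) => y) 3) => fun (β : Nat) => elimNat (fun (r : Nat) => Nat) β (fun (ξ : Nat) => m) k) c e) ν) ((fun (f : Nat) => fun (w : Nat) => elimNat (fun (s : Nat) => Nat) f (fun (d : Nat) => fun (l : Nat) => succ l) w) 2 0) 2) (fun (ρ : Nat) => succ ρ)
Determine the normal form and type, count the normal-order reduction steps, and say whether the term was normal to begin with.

normal form:
  4
type:
  Nat
normal-order step count: 34
started in normal form: no
first redex: a beta-redex


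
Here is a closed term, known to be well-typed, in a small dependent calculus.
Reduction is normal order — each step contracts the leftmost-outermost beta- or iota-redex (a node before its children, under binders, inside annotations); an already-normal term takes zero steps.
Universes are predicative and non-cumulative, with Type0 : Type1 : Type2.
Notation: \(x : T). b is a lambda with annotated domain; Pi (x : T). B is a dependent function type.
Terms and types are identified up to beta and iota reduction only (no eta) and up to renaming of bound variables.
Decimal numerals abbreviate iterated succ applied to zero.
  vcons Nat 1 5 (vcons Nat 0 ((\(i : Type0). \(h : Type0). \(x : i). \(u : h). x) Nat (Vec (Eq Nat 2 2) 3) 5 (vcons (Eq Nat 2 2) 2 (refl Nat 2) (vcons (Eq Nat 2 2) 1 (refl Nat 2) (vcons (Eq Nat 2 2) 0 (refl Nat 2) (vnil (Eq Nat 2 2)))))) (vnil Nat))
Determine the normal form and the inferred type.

resulting normal form:
  vcons Nat 1 5 (vcons Nat 0 5 (vnil Nat))
type:
  Vec Nat 2
observation: normalization takes exactly 4 steps under the normal-order strategy.


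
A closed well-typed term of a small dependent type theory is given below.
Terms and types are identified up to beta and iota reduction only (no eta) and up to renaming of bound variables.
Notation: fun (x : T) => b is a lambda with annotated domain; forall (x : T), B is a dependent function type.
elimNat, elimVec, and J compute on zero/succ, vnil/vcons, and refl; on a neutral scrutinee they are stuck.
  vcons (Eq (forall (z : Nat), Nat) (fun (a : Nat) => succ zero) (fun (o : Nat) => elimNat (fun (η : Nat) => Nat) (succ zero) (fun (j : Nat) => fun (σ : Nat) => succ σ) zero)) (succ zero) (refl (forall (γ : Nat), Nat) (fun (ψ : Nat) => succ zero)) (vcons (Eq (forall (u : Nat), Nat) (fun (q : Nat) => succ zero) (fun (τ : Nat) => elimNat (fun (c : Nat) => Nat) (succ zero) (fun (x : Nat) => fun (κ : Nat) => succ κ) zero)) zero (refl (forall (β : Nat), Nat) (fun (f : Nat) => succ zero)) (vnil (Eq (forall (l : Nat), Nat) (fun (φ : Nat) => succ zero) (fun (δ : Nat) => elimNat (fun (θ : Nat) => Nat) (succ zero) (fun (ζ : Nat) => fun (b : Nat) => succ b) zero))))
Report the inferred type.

type:
  Vec (Eq (forall (z : Nat), Nat) (fun (a : Nat) => succ zero) (fun (o : Nat) => succ zero)) (succ (succ zero))


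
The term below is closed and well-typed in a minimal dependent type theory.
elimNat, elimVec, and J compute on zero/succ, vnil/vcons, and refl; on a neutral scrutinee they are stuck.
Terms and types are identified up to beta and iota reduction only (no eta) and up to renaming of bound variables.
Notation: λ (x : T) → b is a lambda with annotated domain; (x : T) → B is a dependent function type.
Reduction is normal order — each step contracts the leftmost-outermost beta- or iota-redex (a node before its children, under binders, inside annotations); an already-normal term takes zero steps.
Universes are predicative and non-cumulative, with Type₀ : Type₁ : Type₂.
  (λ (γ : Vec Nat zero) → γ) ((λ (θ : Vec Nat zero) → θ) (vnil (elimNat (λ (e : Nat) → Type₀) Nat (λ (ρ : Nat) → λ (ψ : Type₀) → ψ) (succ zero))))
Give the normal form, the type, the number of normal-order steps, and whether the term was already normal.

resulting normal form:
  vnil Nat
the term's type:
  Vec Nat zero
steps to reach normal form (normal order): 6
started in normal form: no
first redex: a beta-redex


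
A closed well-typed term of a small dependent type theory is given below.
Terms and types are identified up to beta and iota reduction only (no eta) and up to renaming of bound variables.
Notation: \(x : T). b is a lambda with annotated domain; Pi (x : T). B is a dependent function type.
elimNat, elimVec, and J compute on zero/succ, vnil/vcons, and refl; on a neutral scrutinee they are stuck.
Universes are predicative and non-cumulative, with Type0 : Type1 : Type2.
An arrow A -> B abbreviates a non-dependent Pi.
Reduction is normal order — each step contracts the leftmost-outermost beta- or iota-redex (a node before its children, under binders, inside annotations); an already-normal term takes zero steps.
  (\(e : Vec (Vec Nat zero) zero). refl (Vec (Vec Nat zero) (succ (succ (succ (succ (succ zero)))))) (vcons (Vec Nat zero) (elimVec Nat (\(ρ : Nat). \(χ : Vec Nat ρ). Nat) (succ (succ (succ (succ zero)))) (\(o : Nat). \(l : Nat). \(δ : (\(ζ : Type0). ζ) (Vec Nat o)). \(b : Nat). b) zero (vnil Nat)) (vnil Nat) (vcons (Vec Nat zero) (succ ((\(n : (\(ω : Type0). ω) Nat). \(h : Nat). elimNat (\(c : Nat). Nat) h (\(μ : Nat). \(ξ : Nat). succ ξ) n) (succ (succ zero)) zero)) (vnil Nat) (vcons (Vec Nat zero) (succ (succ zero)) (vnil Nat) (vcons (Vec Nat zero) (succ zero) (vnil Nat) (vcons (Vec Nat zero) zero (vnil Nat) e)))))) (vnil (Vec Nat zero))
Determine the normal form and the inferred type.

resulting normal form:
  refl (Vec (Vec Nat zero) (succ (succ (succ (succ (succ zero)))))) (vcons (Vec Nat zero) (succ (succ (succ (succ zero)))) (vnil Nat) (vcons (Vec Nat zero) (succ (succ (succ zero))) (vnil Nat) (vcons (Vec Nat zero) (succ (succ zero)) (vnil Nat) (vcons (Vec Nat zero) (succ zero) (vnil Nat) (vcons (Vec Nat zero) zero (vnil Nat) (vnil (Vec Nat zero)))))))
inferred type:
  Eq (Vec (Vec Nat zero) (succ (succ (succ (succ (succ zero)))))) (vcons (Vec Nat zero) (succ (succ (succ (succ zero)))) (vnil Nat) (vcons (Vec Nat zero) (succ (succ (succ zero))) (vnil Nat) (vcons (Vec Nat zero) (succ (succ zero)) (vnil Nat) (vcons (Vec Nat zero) (succ zero) (vnil Nat) (vcons (Vec Nat zero) zero (vnil Nat) (vnil (Vec Nat zero))))))) (vcons (Vec Nat zero) (succ (succ (succ (succ zero)))) (vnil Nat) (vcons (Vec Nat zero) (succ (succ (succ zero))) (vnil Nat) (vcons (Vec Nat zero) (succ (succ zero)) (vnil Nat) (vcons (Vec Nat zero) (succ zero) (vnil Nat) (vcons (Vec Nat zero) zero (vnil Nat) (vnil (Vec Nat zero)))))))


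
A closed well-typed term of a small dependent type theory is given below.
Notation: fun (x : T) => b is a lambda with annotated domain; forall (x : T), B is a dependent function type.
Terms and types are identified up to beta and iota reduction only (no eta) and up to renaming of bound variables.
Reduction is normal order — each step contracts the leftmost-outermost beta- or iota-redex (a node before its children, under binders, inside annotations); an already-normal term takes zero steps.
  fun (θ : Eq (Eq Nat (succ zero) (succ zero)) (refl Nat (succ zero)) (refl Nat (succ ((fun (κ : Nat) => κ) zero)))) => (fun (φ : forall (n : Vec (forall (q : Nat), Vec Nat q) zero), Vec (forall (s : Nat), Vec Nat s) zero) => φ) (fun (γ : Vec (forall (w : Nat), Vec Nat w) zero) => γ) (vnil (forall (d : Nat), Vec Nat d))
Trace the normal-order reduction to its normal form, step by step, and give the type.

normal-order reduction:
  fun (θ : Eq (Eq Nat (succ zero) (succ zero)) (refl Nat (succ zero)) (refl Nat (succ ((fun (κ : Nat) => κ) zero)))) => (fun (φ : forall (n : Vec (forall (q : Nat), Vec Nat q) zero), Vec (forall (s : Nat), Vec Nat s) zero) => φ) (fun (γ : Vec (forall (w : Nat), Vec Nat w) zero) => γ) (vnil (forall (d : Nat), Vec Nat d))
  ~> fun (θ : Eq (Eq Nat (succ zero) (succ zero)) (refl Nat (succ zero)) (refl Nat (succ zero))) => (fun (κ : forall (φ : Vec (forall (n : Nat), Vec Nat n) zero), Vec (forall (q : Nat), Vec Nat q) zero) => κ) (fun (s : Vec (forall (γ : Nat), Vec Nat γ) zero) => s) (vnil (forall (w : Nat), Vec Nat w))
  ~> fun (θ : Eq (Eq Nat (succ zero) (succ zero)) (refl Nat (succ zero)) (refl Nat (succ zero))) => (fun (κ : Vec (forall (φ : Nat), Vec Nat φ) zero) => κ) (vnil (forall (n : Nat), Vec Nat n))
  ~> fun (θ : Eq (Eq Nat (succ zero) (succ zero)) (refl Nat (succ zero)) (refl Nat (succ zero))) => vnil (forall (κ : Nat), Vec Nat κ)
the term's type:
  forall (θ : Eq (Eq Nat (succ zero) (succ zero)) (refl Nat (succ zero)) (refl Nat (succ zero))), Vec (forall (κ : Nat), Vec Nat κ) zero


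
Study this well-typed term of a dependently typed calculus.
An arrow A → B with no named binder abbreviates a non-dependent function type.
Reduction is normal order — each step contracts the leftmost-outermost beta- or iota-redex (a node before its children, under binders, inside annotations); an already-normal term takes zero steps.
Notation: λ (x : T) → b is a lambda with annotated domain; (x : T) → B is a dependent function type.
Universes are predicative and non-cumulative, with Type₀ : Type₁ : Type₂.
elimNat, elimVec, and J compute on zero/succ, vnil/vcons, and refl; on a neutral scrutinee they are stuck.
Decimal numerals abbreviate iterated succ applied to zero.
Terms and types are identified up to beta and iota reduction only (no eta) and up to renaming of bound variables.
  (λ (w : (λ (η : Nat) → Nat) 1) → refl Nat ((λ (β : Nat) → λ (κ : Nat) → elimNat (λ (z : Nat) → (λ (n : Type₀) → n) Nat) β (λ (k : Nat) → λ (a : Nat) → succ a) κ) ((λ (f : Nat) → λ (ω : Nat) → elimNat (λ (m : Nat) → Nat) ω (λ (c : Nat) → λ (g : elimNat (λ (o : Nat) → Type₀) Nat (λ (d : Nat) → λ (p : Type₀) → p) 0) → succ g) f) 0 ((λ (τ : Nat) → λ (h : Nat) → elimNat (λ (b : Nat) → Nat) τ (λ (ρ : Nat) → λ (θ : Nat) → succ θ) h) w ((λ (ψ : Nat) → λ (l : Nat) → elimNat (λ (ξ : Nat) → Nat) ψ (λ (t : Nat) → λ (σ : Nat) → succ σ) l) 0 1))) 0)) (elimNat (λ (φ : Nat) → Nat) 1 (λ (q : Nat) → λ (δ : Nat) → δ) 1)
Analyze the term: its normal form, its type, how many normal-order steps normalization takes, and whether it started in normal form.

reduced normal form:
  refl Nat 2
type:
  Eq Nat 2 2
normal-order step count: 23
started in normal form: no
first redex: a beta-redex
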